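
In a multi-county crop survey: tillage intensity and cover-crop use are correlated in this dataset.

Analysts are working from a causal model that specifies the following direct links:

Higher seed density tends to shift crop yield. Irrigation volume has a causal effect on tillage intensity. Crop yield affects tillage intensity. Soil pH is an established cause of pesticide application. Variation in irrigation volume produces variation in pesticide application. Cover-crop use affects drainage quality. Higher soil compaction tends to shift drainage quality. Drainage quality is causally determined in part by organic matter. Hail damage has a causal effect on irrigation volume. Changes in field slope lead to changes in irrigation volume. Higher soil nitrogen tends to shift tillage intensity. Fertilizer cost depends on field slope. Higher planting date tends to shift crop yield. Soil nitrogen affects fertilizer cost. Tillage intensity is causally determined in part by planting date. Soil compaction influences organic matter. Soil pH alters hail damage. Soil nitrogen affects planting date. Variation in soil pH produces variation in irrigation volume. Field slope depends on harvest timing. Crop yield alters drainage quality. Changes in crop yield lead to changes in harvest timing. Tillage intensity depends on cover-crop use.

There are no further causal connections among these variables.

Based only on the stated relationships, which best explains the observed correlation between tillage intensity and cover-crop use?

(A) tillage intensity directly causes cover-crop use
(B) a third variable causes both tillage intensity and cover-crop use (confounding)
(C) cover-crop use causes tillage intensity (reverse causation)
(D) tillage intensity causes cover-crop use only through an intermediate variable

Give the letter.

The stated link runs cover-crop use → tillage intensity; tillage intensity has no causal path to cover-crop use. No variable causes both, so confounding is ruled out. The correlation reflects reverse causation.

C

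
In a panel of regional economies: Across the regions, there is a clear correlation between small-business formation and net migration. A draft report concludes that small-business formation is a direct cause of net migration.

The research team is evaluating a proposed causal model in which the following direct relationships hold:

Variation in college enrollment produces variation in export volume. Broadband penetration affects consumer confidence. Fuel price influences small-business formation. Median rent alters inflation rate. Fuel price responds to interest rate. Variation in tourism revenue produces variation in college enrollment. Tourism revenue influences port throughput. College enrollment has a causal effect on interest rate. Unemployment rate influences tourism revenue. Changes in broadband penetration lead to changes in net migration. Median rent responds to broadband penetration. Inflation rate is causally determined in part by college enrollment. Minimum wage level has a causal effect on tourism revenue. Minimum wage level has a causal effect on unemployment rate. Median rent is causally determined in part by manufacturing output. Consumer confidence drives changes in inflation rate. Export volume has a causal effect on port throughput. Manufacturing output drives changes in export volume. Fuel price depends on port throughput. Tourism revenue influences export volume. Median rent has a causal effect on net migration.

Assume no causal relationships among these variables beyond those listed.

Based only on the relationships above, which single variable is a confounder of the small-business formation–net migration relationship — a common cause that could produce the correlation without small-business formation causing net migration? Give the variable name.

manufacturing output

Manufacturing output has a causal path to small-business formation (manufacturing output → export volume → port throughput → fuel price → small-business formation) and a separate causal path to net migration (manufacturing output → median rent → net migration), so it is a common cause of both.
No stated relationship gives small-business formation a causal route to net migration, so the correlation is explained by the shared upstream cause rather than a direct effect.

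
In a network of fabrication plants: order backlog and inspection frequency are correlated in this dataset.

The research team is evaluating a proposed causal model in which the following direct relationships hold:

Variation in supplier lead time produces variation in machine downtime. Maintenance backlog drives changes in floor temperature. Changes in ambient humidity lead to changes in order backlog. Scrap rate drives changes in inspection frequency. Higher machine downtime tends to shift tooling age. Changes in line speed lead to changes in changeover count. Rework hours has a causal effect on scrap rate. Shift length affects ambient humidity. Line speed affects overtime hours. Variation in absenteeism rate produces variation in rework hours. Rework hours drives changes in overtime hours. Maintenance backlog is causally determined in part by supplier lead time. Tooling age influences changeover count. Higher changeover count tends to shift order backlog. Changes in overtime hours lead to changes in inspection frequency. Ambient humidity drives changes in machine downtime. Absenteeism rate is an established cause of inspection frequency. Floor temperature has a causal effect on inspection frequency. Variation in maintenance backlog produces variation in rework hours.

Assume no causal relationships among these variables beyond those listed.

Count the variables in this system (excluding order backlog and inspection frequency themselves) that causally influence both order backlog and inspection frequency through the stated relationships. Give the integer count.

2

The common causes are: line speed (to order backlog via line speed → changeover count → order backlog; to inspection frequency via line speed → overtime hours → inspection frequency); supplier lead time (to order backlog via supplier lead time → machine downtime → tooling age → changeover count → order backlog; to inspection frequency via supplier lead time → maintenance backlog → floor temperature → inspection frequency).
Every other variable lacks a causal path to at least one of order backlog and inspection frequency.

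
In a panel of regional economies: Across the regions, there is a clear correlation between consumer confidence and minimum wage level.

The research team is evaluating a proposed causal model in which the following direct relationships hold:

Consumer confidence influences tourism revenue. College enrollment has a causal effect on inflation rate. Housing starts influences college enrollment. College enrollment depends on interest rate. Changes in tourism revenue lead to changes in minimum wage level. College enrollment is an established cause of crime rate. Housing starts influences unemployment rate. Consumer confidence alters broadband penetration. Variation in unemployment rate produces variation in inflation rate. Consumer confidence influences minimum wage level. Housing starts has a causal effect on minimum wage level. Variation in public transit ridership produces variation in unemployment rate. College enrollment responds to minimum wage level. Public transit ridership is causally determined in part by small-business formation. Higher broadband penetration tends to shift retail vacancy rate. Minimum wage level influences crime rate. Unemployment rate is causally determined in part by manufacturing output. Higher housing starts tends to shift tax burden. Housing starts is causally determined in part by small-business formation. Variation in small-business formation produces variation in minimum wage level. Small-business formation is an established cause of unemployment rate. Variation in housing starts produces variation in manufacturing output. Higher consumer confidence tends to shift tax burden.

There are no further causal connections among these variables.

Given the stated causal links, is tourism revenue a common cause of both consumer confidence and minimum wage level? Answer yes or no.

Tourism revenue has no stated causal path to consumer confidence. A confounder must cause both variables, so tourism revenue does not qualify.

no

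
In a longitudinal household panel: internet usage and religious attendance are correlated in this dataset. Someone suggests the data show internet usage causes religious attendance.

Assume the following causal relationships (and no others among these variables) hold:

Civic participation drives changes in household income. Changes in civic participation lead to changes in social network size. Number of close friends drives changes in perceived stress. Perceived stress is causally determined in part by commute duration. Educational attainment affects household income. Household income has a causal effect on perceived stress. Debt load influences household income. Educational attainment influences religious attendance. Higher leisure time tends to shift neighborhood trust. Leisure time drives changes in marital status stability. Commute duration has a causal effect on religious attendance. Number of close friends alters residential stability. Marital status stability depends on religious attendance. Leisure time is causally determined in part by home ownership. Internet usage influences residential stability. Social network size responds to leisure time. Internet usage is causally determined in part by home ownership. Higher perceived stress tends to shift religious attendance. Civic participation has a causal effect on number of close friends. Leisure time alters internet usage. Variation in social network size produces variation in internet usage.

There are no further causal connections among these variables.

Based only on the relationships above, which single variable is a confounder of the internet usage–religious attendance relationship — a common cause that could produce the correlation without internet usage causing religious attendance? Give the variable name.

Civic participation has a causal path to internet usage (civic participation → social network size → internet usage) and a separate causal path to religious attendance (civic participation → number of close friends → perceived stress → religious attendance), so it is a common cause of both.
No stated relationship gives internet usage a causal route to religious attendance, so the correlation is explained by the shared upstream cause rather than a direct effect.

civic participation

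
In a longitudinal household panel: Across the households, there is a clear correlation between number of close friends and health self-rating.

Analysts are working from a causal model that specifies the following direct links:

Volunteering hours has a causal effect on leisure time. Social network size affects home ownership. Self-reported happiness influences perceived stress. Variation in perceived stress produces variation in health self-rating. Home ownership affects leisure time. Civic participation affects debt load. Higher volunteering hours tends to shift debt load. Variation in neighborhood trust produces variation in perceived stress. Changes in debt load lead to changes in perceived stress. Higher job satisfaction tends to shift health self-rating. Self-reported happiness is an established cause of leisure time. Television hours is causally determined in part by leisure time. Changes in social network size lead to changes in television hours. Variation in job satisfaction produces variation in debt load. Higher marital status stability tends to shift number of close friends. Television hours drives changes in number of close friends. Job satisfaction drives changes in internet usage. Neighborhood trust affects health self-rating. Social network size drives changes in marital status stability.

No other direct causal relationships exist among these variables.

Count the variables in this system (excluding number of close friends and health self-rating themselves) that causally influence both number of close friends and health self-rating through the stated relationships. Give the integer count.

2

The common causes are: self-reported happiness (to number of close friends via self-reported happiness → leisure time → television hours → number of close friends; to health self-rating via self-reported happiness → perceived stress → health self-rating); volunteering hours (to number of close friends via volunteering hours → leisure time → television hours → number of close friends; to health self-rating via volunteering hours → debt load → perceived stress → health self-rating).
Every other variable lacks a causal path to at least one of number of close friends and health self-rating.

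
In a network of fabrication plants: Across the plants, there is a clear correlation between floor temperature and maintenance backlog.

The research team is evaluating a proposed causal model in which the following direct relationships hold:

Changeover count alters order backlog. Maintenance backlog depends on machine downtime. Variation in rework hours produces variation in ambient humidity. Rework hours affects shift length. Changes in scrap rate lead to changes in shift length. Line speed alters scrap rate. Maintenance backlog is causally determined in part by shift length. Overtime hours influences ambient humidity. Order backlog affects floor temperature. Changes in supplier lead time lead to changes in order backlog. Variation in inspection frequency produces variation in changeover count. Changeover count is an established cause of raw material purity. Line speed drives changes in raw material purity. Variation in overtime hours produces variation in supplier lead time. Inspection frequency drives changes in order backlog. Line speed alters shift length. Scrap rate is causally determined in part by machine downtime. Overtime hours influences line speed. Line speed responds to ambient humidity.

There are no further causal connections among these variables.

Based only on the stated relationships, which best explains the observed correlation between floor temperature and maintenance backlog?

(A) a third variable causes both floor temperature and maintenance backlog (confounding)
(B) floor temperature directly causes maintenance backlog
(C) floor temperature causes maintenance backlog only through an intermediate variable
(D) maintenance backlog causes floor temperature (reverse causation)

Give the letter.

Overtime hours causes floor temperature (overtime hours → supplier lead time → order backlog → floor temperature) and maintenance backlog (overtime hours → line speed → shift length → maintenance backlog) — a common cause creating the correlation.
There is no stated path from floor temperature to maintenance backlog or from maintenance backlog to floor temperature, so neither direct nor reverse causation applies.

A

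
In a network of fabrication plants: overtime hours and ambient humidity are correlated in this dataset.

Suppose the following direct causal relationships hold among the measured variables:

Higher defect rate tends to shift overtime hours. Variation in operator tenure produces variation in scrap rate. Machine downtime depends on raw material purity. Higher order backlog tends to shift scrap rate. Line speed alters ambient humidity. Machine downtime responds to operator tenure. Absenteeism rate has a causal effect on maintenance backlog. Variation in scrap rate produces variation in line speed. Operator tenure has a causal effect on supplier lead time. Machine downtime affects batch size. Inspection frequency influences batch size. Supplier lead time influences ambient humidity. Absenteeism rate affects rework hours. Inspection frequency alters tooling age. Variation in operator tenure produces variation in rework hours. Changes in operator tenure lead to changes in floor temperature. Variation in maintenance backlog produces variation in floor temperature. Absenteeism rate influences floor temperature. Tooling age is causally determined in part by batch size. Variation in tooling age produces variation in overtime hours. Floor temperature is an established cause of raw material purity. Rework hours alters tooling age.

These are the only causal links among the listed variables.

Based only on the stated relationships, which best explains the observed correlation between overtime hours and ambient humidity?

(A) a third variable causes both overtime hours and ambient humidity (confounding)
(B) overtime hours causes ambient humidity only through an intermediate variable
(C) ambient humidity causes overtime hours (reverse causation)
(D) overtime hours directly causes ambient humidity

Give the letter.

Operator tenure causes overtime hours (operator tenure → rework hours → tooling age → overtime hours) and ambient humidity (operator tenure → supplier lead time → ambient humidity) — a common cause creating the correlation.
There is no stated path from overtime hours to ambient humidity or from ambient humidity to overtime hours, so neither direct nor reverse causation applies.

A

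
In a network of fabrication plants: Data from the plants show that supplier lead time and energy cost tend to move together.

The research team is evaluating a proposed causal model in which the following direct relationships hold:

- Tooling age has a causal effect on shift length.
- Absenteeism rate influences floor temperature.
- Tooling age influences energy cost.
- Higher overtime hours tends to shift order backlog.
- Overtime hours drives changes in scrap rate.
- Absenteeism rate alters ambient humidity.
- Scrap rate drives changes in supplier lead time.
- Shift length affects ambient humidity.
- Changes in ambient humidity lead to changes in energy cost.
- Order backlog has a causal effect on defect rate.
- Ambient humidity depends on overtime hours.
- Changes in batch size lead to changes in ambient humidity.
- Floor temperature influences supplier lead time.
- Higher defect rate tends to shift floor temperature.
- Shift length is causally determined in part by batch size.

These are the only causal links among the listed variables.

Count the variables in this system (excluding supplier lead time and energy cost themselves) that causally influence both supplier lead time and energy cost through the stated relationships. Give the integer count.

2

The common causes are: absenteeism rate (to supplier lead time via absenteeism rate → floor temperature → supplier lead time; to energy cost via absenteeism rate → ambient humidity → energy cost); overtime hours (to supplier lead time via overtime hours → scrap rate → supplier lead time; to energy cost via overtime hours → ambient humidity → energy cost).
Every other variable lacks a causal path to at least one of supplier lead time and energy cost.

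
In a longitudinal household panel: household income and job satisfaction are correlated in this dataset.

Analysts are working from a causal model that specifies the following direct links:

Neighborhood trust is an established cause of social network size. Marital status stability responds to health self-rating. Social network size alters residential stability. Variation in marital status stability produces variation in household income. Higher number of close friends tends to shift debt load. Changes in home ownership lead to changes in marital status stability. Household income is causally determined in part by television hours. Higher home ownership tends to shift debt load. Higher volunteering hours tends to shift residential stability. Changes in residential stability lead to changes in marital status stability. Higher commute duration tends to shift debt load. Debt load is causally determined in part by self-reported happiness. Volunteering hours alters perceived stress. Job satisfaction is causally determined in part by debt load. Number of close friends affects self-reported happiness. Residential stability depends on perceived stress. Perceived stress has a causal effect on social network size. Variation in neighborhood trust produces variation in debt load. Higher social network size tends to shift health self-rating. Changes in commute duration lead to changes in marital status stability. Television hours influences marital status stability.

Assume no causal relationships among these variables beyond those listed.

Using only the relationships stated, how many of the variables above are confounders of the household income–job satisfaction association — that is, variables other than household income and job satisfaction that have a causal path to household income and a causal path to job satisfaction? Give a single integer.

The common causes are: commute duration (to household income via commute duration → marital status stability → household income; to job satisfaction via commute duration → debt load → job satisfaction); home ownership (to household income via home ownership → marital status stability → household income; to job satisfaction via home ownership → debt load → job satisfaction); neighborhood trust (to household income via neighborhood trust → social network size → residential stability → marital status stability → household income; to job satisfaction via neighborhood trust → debt load → job satisfaction).
Every other variable lacks a causal path to at least one of household income and job satisfaction.

3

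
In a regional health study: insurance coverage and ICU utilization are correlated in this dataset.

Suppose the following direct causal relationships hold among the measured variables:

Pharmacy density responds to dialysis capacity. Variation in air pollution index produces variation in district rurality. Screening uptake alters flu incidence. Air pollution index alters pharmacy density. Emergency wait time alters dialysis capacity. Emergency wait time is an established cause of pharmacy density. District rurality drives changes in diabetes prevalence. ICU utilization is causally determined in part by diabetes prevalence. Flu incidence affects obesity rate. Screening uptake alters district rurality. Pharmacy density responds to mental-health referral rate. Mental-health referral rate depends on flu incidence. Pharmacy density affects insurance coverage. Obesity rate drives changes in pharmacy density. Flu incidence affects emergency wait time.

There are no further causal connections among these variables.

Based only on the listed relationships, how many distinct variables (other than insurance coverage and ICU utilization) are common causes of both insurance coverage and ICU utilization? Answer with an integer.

The common causes are: air pollution index (to insurance coverage via air pollution index → pharmacy density → insurance coverage; to ICU utilization via air pollution index → district rurality → diabetes prevalence → ICU utilization); screening uptake (to insurance coverage via screening uptake → flu incidence → mental-health referral rate → pharmacy density → insurance coverage; to ICU utilization via screening uptake → district rurality → diabetes prevalence → ICU utilization).
Every other variable lacks a causal path to at least one of insurance coverage and ICU utilization.

2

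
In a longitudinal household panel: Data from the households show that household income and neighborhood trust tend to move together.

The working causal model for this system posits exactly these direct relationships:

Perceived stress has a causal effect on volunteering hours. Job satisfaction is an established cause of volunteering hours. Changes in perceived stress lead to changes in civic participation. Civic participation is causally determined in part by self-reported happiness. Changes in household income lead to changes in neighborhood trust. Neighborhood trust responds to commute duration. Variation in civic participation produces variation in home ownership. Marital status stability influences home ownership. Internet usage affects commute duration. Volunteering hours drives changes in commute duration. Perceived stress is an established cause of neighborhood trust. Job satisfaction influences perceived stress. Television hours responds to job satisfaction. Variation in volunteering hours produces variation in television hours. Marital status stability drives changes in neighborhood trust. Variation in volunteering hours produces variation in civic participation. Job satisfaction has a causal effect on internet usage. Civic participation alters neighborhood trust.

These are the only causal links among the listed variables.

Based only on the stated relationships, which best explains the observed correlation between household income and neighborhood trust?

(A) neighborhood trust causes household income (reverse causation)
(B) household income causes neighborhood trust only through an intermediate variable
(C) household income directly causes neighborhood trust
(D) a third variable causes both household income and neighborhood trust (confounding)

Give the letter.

C

There is a stated direct causal link household income → neighborhood trust, and no variable causes both household income and neighborhood trust, so the correlation reflects direct causation.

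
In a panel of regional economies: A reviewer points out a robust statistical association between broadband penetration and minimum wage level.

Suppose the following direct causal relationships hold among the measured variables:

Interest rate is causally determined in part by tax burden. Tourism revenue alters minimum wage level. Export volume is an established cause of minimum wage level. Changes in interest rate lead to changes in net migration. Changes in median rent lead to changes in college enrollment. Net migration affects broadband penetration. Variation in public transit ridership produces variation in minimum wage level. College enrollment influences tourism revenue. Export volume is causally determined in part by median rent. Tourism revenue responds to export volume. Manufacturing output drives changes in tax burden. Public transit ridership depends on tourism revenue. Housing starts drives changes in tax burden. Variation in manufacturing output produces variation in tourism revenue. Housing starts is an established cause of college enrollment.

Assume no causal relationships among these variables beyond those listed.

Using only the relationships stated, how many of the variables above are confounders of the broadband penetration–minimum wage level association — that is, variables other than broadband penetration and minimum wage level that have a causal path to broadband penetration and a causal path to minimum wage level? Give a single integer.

2

The common causes are: housing starts (to broadband penetration via housing starts → tax burden → interest rate → net migration → broadband penetration; to minimum wage level via housing starts → college enrollment → tourism revenue → minimum wage level); manufacturing output (to broadband penetration via manufacturing output → tax burden → interest rate → net migration → broadband penetration; to minimum wage level via manufacturing output → tourism revenue → minimum wage level).
Every other variable lacks a causal path to at least one of broadband penetration and minimum wage level.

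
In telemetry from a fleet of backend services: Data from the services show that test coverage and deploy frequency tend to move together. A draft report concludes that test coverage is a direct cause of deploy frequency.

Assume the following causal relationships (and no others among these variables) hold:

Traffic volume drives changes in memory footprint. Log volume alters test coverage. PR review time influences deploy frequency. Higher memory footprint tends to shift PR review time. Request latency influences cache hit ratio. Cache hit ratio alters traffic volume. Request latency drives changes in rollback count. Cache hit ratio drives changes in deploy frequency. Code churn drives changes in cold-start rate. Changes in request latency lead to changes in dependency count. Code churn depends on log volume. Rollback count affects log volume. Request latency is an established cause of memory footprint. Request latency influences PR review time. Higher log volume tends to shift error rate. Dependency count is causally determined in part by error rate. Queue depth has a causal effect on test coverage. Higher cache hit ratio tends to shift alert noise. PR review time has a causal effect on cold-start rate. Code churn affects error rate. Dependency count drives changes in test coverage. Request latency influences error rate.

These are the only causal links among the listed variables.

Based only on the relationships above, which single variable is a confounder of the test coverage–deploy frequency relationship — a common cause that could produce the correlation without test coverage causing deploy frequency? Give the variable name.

request latency

Request latency has a causal path to test coverage (request latency → dependency count → test coverage) and a separate causal path to deploy frequency (request latency → PR review time → deploy frequency), so it is a common cause of both.
No stated relationship gives test coverage a causal route to deploy frequency, so the correlation is explained by the shared upstream cause rather than a direct effect.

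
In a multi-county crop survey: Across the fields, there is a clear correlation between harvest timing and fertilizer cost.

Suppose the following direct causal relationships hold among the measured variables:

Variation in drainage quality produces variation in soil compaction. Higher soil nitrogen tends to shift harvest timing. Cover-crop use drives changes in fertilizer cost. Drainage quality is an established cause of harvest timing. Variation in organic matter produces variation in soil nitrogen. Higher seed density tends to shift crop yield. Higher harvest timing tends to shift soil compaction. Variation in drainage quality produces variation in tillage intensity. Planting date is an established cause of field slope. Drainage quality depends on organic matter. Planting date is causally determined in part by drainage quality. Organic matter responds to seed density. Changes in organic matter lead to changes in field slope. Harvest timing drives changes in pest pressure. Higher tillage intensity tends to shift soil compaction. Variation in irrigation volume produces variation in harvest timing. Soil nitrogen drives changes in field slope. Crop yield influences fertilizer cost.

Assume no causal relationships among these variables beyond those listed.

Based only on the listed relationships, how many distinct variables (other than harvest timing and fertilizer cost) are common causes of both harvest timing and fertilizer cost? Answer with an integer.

1

The common causes are: seed density (to harvest timing via seed density → organic matter → soil nitrogen → harvest timing; to fertilizer cost via seed density → crop yield → fertilizer cost).
Every other variable lacks a causal path to at least one of harvest timing and fertilizer cost.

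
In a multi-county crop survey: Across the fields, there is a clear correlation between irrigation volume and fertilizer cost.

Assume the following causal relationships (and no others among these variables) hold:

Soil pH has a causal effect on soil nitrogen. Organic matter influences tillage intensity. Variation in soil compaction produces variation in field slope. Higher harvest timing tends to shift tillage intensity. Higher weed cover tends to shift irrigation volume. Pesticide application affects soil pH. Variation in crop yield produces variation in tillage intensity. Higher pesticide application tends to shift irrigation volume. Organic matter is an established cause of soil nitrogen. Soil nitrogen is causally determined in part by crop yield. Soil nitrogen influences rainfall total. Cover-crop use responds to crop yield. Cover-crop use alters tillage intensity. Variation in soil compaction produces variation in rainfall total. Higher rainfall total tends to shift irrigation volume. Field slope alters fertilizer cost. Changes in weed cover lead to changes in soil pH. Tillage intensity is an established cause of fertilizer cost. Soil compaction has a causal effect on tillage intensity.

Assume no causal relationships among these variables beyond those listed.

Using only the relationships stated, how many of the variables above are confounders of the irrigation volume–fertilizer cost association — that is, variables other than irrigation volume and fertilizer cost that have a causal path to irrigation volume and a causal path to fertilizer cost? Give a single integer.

The common causes are: crop yield (to irrigation volume via crop yield → soil nitrogen → rainfall total → irrigation volume; to fertilizer cost via crop yield → tillage intensity → fertilizer cost); organic matter (to irrigation volume via organic matter → soil nitrogen → rainfall total → irrigation volume; to fertilizer cost via organic matter → tillage intensity → fertilizer cost); soil compaction (to irrigation volume via soil compaction → rainfall total → irrigation volume; to fertilizer cost via soil compaction → tillage intensity → fertilizer cost).
Every other variable lacks a causal path to at least one of irrigation volume and fertilizer cost.

3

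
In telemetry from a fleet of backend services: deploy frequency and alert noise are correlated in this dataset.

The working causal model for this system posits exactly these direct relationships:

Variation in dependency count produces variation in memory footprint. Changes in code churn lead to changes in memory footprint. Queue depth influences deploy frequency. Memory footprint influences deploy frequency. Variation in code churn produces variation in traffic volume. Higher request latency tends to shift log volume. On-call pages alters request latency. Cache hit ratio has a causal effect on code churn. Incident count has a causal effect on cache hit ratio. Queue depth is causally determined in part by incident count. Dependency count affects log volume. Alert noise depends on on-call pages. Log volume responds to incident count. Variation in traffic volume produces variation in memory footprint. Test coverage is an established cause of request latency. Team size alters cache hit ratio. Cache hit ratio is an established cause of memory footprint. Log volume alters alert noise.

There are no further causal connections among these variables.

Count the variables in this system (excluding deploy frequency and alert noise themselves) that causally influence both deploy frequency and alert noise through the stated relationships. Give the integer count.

2

The common causes are: dependency count (to deploy frequency via dependency count → memory footprint → deploy frequency; to alert noise via dependency count → log volume → alert noise); incident count (to deploy frequency via incident count → queue depth → deploy frequency; to alert noise via incident count → log volume → alert noise).
Every other variable lacks a causal path to at least one of deploy frequency and alert noise.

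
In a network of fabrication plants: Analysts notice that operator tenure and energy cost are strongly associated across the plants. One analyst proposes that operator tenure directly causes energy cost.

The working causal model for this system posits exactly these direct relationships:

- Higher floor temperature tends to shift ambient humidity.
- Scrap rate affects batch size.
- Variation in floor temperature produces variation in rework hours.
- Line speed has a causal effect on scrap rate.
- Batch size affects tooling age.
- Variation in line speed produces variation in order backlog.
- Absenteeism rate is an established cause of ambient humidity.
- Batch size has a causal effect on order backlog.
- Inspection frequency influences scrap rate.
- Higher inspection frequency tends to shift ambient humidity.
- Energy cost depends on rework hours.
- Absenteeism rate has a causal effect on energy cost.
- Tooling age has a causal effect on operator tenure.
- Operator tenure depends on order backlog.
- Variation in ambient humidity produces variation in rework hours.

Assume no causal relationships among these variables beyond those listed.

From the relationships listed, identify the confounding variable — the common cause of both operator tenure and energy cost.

inspection frequency

Inspection frequency has a causal path to operator tenure (inspection frequency → scrap rate → batch size → tooling age → operator tenure) and a separate causal path to energy cost (inspection frequency → ambient humidity → rework hours → energy cost), so it is a common cause of both.
No stated relationship gives operator tenure a causal route to energy cost, so the correlation is explained by the shared upstream cause rather than a direct effect.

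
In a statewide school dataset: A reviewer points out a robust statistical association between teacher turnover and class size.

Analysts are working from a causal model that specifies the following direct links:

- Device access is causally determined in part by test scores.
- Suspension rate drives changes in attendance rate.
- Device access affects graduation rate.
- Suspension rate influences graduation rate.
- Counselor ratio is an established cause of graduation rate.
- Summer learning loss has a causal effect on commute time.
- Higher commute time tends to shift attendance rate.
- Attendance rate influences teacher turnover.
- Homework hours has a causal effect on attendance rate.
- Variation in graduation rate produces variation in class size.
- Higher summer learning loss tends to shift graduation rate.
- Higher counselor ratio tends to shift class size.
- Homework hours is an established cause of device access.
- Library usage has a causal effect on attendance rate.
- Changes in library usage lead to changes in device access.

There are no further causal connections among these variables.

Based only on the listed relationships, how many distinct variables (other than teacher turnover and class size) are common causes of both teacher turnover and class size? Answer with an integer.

4

The common causes are: homework hours (to teacher turnover via homework hours → attendance rate → teacher turnover; to class size via homework hours → device access → graduation rate → class size); library usage (to teacher turnover via library usage → attendance rate → teacher turnover; to class size via library usage → device access → graduation rate → class size); summer learning loss (to teacher turnover via summer learning loss → commute time → attendance rate → teacher turnover; to class size via summer learning loss → graduation rate → class size); suspension rate (to teacher turnover via suspension rate → attendance rate → teacher turnover; to class size via suspension rate → graduation rate → class size).
Every other variable lacks a causal path to at least one of teacher turnover and class size.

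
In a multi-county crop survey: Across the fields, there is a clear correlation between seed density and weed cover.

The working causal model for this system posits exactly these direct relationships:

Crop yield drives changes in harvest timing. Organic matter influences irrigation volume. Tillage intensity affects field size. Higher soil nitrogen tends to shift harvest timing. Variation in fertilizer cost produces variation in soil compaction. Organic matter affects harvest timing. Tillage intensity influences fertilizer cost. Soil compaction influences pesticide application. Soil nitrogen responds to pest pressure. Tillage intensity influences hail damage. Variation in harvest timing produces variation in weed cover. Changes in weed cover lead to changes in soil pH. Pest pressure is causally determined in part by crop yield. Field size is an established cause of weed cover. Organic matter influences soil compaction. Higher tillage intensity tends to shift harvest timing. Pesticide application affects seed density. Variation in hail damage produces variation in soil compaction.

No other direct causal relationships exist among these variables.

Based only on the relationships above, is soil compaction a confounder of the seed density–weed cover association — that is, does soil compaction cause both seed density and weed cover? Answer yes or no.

no

Soil compaction has no stated causal path to weed cover. A confounder must cause both variables, so soil compaction does not qualify.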